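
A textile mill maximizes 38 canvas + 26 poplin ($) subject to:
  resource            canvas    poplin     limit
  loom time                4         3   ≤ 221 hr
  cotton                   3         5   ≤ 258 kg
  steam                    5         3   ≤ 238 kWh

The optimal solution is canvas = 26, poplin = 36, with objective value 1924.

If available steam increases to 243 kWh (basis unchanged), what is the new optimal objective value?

Check each constraint at x*: loom time 212/221 (slack 9); cotton 258/258 (tight); steam 238/238 (tight).
By complementary slackness, y = 0 for the non-binding constraint.
From A_Bᵀ y = c: 3·y_cotton + 5·y_steam = 38; 5·y_cotton + 3·y_steam = 26.
Solving: y_cotton = 1, y_steam = 7.
Δz = y_steam·Δb = 7 × (5) = 35, so new z* = 1924 + 35 = 1959.

1959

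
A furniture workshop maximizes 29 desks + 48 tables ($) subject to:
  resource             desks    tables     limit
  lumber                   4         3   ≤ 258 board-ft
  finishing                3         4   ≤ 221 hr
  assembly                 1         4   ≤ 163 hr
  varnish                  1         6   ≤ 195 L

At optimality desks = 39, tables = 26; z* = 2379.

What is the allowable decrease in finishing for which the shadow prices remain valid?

Binding constraints: finishing, varnish. The basis is B = [[3,4],[1,6]] with det 14.
Per unit decrease in finishing, x* moves by d = (-0.4286, 0.0714).
The basis stays optimal until desks reaches 0; allowable decrease = 91 hr.

91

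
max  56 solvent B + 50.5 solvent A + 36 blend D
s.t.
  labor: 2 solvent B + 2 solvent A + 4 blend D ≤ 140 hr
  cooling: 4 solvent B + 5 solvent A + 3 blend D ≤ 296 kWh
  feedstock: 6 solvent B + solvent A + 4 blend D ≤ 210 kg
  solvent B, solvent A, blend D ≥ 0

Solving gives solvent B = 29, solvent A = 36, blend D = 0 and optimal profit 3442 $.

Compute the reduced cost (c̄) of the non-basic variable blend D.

-4.5

Binding: cooling and feedstock. Non-binding: labor (10 unused).
Since labor is not tight, its dual is 0.
The binding rows give the dual system: 4·y_cooling + 6·y_feedstock = 56 and 5·y_cooling + 1·y_feedstock = 50.5.
This yields shadow prices y_cooling = 9.5, y_feedstock = 3.
Reduced cost of blend D: c₃ − yᵀa₃ = 36 − (9.5·3 + 3·4) = 36 − 40.5 = -4.5.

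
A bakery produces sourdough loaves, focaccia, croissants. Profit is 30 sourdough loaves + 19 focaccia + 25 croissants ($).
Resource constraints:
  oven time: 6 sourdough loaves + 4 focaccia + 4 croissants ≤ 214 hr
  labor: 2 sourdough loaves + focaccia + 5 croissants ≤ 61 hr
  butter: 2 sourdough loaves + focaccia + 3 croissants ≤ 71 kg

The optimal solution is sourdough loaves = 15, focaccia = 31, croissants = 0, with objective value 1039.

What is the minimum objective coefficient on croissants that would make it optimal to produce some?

31

Binding: oven time and labor. Non-binding: butter (10 unused).
By complementary slackness, y = 0 for the non-binding constraint.
From A_Bᵀ y = c: 6·y_oven time + 2·y_labor = 30; 4·y_oven time + 1·y_labor = 19.
This yields shadow prices y_oven time = 4, y_labor = 3.
croissants enters the basis when its profit ≥ yᵀa₃ = 4·4 + 3·5 = 31.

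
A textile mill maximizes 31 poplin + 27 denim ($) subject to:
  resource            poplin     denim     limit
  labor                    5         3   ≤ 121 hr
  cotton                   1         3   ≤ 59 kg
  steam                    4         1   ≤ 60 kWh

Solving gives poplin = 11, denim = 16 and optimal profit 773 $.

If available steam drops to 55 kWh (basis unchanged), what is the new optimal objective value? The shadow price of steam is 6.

743

Δb = -5, so new z* = 773 + (6)·(-5) = 773 − 30 = 743.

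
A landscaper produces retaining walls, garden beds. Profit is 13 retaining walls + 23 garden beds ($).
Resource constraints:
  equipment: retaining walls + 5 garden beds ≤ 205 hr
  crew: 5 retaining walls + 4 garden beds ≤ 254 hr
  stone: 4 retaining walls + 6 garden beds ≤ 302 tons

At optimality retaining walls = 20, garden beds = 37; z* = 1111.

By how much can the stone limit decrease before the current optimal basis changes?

Binding constraints: equipment, stone. The basis is B = [[1,5],[4,6]] with det -14.
Per unit decrease in stone, x* moves by d = (-0.3571, 0.0714).
The basis stays optimal until retaining walls reaches 0; allowable decrease = 56 tons.

56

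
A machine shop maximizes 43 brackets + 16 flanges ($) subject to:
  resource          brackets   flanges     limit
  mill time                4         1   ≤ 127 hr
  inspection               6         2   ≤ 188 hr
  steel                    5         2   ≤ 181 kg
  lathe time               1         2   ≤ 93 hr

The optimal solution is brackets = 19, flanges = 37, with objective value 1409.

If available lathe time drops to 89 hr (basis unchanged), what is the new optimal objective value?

1405

At the optimum: mill time uses 113 of 127 (slack = 14); inspection uses 188 of 188 (binding); steel uses 169 of 181 (slack = 12); lathe time uses 93 of 93 (binding).
Slack constraints have shadow price 0 (complementary slackness).
Dual feasibility on the basic columns requires 6·y_inspection + 1·y_lathe time = 43, 2·y_inspection + 2·y_lathe time = 16.
This yields shadow prices y_inspection = 7, y_lathe time = 1.
Δz = y_lathe time·Δb = 1 × (-4) = -4, so new z* = 1409 − 4 = 1405.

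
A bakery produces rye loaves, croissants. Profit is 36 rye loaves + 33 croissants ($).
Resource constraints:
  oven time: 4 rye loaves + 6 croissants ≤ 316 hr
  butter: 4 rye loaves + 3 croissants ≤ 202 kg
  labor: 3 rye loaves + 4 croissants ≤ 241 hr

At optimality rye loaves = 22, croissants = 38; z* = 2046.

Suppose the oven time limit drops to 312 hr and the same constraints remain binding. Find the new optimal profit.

2038

Check each constraint at x*: oven time 316/316 (tight); butter 202/202 (tight); labor 218/241 (slack 23).
By complementary slackness, y = 0 for the non-binding constraint.
The binding rows give the dual system: 4·y_oven time + 4·y_butter = 36 and 6·y_oven time + 3·y_butter = 33.
→ y_oven time = 2 and y_butter = 7.
Δz = y_oven time·Δb = 2 × (-4) = -8, so new z* = 2046 − 8 = 2038.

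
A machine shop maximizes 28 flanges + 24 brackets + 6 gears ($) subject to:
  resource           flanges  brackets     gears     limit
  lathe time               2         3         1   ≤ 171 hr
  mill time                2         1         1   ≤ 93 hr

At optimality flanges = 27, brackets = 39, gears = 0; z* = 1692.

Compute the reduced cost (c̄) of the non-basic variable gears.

At the optimum: lathe time uses 171 of 171 (binding); mill time uses 93 of 93 (binding).
From A_Bᵀ y = c: 2·y_lathe time + 2·y_mill time = 28; 3·y_lathe time + 1·y_mill time = 24.
This yields shadow prices y_lathe time = 5, y_mill time = 9.
Reduced cost of gears: c₃ − yᵀa₃ = 6 − (5·1 + 9·1) = 6 − 14 = -8.

-8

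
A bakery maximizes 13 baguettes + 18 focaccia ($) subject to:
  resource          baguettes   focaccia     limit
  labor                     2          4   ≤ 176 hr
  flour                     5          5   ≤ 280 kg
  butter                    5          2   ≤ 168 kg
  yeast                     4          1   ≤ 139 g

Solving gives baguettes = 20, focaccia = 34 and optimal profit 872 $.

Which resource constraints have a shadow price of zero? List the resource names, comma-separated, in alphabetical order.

labor: 176/176 (binding)
flour: 270/280 (slack 10)
butter: 168/168 (binding)
yeast: 114/139 (slack 25)
By complementary slackness, a constraint with positive slack has shadow price 0 → flour, yeast.

flour, yeast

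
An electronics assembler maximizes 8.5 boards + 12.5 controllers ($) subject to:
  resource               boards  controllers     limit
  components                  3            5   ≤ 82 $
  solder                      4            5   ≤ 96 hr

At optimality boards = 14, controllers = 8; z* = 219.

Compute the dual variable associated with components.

At the optimum: components uses 82 of 82 (binding); solder uses 96 of 96 (binding).
Dual feasibility on the basic columns requires 3·y_components + 4·y_solder = 8.5, 5·y_components + 5·y_solder = 12.5.
This yields shadow prices y_components = 1.5, y_solder = 1.
Shadow price of components = 1.5.

1.5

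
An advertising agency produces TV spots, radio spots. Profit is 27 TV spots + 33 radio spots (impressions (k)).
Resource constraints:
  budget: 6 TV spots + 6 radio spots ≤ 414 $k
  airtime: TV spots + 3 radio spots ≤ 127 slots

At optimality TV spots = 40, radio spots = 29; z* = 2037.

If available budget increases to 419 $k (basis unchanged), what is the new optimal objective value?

At the optimum: budget uses 414 of 414 (binding); airtime uses 127 of 127 (binding).
Dual feasibility on the basic columns requires 6·y_budget + 1·y_airtime = 27, 6·y_budget + 3·y_airtime = 33.
→ y_budget = 4 and y_airtime = 3.
Δz = y_budget·Δb = 4 × (5) = 20, so new z* = 2037 + 20 = 2057.

2057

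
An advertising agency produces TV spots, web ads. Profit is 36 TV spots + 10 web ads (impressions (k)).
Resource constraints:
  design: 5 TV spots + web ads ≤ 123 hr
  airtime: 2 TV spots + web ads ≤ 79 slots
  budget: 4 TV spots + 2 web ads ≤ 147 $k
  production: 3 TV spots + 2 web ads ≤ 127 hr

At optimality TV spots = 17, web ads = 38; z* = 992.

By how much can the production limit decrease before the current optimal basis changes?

53.2

Binding constraints: design, production. The basis is B = [[5,1],[3,2]] with det 7.
Per unit decrease in production, x* moves by d = (0.1429, -0.7143).
The basis stays optimal until web ads reaches 0; allowable decrease = 53.2 hr.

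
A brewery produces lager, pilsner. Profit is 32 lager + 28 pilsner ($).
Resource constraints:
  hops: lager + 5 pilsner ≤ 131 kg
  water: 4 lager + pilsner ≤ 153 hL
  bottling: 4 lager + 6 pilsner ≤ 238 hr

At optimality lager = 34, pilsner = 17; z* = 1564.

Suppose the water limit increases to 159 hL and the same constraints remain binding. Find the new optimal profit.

1588

Binding: water and bottling. Non-binding: hops (12 unused).
By complementary slackness, y = 0 for the non-binding constraint.
From A_Bᵀ y = c: 4·y_water + 4·y_bottling = 32; 1·y_water + 6·y_bottling = 28.
→ y_water = 4 and y_bottling = 4.
Δz = y_water·Δb = 4 × (6) = 24, so new z* = 1564 + 24 = 1588.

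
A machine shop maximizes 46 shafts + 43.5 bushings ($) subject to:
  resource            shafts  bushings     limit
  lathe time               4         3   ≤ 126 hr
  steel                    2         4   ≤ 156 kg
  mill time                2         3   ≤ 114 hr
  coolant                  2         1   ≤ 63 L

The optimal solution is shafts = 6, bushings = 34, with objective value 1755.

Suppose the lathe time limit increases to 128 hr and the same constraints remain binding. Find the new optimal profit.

Binding: lathe time and mill time. Non-binding: steel (8 unused), coolant (17 unused).
Slack constraints have shadow price 0 (complementary slackness).
Dual feasibility on the basic columns requires 4·y_lathe time + 2·y_mill time = 46, 3·y_lathe time + 3·y_mill time = 43.5.
Solving: y_lathe time = 8.5, y_mill time = 6.
Δz = y_lathe time·Δb = 8.5 × (2) = 17, so new z* = 1755 + 17 = 1772.

1772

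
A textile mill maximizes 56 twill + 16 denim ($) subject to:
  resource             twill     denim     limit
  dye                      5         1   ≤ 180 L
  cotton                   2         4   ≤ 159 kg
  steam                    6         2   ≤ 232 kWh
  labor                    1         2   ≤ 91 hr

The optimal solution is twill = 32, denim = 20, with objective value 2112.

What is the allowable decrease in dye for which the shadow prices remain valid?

Binding constraints: dye, steam. The basis is B = [[5,1],[6,2]] with det 4.
Per unit decrease in dye, x* moves by d = (-0.5, 1.5).
The basis stays optimal until cotton becomes binding; allowable decrease = 3 L.

3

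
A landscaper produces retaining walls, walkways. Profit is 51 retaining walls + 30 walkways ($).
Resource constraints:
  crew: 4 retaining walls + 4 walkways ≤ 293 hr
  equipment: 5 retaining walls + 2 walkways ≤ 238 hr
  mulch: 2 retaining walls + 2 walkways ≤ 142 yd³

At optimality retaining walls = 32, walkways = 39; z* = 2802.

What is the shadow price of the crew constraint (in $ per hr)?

0

At the optimum: crew uses 284 of 293 (slack = 9); equipment uses 238 of 238 (binding); mulch uses 142 of 142 (binding).
Slack constraints have shadow price 0 (complementary slackness).
From A_Bᵀ y = c: 5·y_equipment + 2·y_mulch = 51; 2·y_equipment + 2·y_mulch = 30.
This yields shadow prices y_equipment = 7, y_mulch = 8.
Shadow price of crew = 0.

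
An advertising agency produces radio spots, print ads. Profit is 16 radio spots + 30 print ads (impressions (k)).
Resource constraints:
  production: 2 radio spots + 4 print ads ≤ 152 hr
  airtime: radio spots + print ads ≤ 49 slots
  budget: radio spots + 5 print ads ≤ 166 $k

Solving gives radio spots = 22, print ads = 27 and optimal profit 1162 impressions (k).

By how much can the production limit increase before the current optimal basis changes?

4.5

Binding constraints: production, airtime. The basis is B = [[2,4],[1,1]] with det -2.
Per unit increase in production, x* moves by d = (-0.5, 0.5).
The basis stays optimal until budget becomes binding; allowable increase = 4.5 hr.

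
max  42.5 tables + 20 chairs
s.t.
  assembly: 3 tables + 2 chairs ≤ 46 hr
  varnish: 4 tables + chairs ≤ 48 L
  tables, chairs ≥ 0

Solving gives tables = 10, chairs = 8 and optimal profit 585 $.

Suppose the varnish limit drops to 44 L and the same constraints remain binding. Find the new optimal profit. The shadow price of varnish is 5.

565

Δb = -4, so new z* = 585 + (5)·(-4) = 585 − 20 = 565.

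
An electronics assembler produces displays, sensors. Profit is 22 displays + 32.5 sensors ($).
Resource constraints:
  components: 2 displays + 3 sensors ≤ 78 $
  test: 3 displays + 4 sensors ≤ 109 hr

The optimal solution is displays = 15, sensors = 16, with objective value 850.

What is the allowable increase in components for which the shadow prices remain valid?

3.75

Binding constraints: components, test. The basis is B = [[2,3],[3,4]] with det -1.
Per unit increase in components, x* moves by d = (-4, 3).
The basis stays optimal until displays reaches 0; allowable increase = 3.75 $.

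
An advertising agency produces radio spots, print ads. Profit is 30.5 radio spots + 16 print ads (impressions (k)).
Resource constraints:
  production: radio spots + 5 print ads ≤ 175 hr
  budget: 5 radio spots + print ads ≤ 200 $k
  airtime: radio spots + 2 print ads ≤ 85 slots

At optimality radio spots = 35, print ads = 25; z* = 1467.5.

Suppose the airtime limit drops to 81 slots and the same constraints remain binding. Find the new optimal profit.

1445.5

At the optimum: production uses 160 of 175 (slack = 15); budget uses 200 of 200 (binding); airtime uses 85 of 85 (binding).
By complementary slackness, y = 0 for the non-binding constraint.
The binding rows give the dual system: 5·y_budget + 1·y_airtime = 30.5 and 1·y_budget + 2·y_airtime = 16.
→ y_budget = 5 and y_airtime = 5.5.
Δz = y_airtime·Δb = 5.5 × (-4) = -22, so new z* = 1467.5 − 22 = 1445.5.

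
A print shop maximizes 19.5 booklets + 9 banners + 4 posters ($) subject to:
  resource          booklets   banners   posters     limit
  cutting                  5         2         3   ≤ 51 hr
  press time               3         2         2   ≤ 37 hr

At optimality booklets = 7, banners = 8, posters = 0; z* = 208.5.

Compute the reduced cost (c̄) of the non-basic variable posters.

Check each constraint at x*: cutting 51/51 (tight); press time 37/37 (tight).
Dual feasibility on the basic columns requires 5·y_cutting + 3·y_press time = 19.5, 2·y_cutting + 2·y_press time = 9.
→ y_cutting = 3 and y_press time = 1.5.
Reduced cost of posters: c₃ − yᵀa₃ = 4 − (3·3 + 1.5·2) = 4 − 12 = -8.

-8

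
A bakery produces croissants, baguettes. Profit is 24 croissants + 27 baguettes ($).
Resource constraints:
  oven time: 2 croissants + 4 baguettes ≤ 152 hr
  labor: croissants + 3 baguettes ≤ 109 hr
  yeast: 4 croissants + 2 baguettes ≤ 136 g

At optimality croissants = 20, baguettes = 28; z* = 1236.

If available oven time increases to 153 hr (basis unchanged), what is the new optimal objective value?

1241

At the optimum: oven time uses 152 of 152 (binding); labor uses 104 of 109 (slack = 5); yeast uses 136 of 136 (binding).
Since labor is not tight, its dual is 0.
From A_Bᵀ y = c: 2·y_oven time + 4·y_yeast = 24; 4·y_oven time + 2·y_yeast = 27.
→ y_oven time = 5 and y_yeast = 3.5.
Δz = y_oven time·Δb = 5 × (1) = 5, so new z* = 1236 + 5 = 1241.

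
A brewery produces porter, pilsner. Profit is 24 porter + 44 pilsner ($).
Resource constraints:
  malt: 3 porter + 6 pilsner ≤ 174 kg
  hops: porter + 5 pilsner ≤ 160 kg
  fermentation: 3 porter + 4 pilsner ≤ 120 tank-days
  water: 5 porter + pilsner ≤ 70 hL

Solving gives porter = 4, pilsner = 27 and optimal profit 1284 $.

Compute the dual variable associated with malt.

Binding: malt and fermentation. Non-binding: hops (21 unused), water (23 unused).
Slack constraints have shadow price 0 (complementary slackness).
From A_Bᵀ y = c: 3·y_malt + 3·y_fermentation = 24; 6·y_malt + 4·y_fermentation = 44.
Solving: y_malt = 6, y_fermentation = 2.
Shadow price of malt = 6.

6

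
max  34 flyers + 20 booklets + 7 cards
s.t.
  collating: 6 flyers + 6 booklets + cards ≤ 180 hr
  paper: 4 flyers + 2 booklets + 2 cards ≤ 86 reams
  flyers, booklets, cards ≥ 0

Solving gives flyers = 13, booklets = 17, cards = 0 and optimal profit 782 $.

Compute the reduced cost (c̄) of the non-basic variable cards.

-8

At the optimum: collating uses 180 of 180 (binding); paper uses 86 of 86 (binding).
The binding rows give the dual system: 6·y_collating + 4·y_paper = 34 and 6·y_collating + 2·y_paper = 20.
Solving: y_collating = 1, y_paper = 7.
Reduced cost of cards: c₃ − yᵀa₃ = 7 − (1·1 + 7·2) = 7 − 15 = -8.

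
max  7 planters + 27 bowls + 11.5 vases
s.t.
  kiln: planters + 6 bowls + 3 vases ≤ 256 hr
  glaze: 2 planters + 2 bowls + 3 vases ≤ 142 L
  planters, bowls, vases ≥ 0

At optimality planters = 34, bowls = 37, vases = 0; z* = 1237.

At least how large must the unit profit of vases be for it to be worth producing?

16.5

Both kiln and glaze are binding at x*.
From A_Bᵀ y = c: 1·y_kiln + 2·y_glaze = 7; 6·y_kiln + 2·y_glaze = 27.
→ y_kiln = 4 and y_glaze = 1.5.
vases enters the basis when its profit ≥ yᵀa₃ = 4·3 + 1.5·3 = 16.5.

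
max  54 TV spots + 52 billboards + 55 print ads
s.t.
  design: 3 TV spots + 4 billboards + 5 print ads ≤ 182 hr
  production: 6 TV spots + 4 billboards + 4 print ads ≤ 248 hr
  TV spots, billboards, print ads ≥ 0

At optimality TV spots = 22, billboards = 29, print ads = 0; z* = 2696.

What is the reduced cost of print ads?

-5

Check each constraint at x*: design 182/182 (tight); production 248/248 (tight).
Dual feasibility on the basic columns requires 3·y_design + 6·y_production = 54, 4·y_design + 4·y_production = 52.
This yields shadow prices y_design = 8, y_production = 5.
Reduced cost of print ads: c₃ − yᵀa₃ = 55 − (8·5 + 5·4) = 55 − 60 = -5.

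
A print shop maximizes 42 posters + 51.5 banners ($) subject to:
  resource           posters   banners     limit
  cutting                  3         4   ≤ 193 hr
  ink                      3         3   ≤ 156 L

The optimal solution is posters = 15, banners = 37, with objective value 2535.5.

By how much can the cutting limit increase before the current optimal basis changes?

15

Binding constraints: cutting, ink. The basis is B = [[3,4],[3,3]] with det -3.
Per unit increase in cutting, x* moves by d = (-1, 1).
The basis stays optimal until posters reaches 0; allowable increase = 15 hr.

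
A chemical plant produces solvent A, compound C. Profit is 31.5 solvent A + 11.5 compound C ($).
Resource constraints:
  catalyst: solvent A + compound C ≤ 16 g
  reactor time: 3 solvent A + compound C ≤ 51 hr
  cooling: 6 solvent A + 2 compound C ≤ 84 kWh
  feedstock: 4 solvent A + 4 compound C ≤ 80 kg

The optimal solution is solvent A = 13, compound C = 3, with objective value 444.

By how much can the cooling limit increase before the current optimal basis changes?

12

Binding constraints: catalyst, cooling. The basis is B = [[1,1],[6,2]] with det -4.
Per unit increase in cooling, x* moves by d = (0.25, -0.25).
The basis stays optimal until compound C reaches 0; allowable increase = 12 kWh.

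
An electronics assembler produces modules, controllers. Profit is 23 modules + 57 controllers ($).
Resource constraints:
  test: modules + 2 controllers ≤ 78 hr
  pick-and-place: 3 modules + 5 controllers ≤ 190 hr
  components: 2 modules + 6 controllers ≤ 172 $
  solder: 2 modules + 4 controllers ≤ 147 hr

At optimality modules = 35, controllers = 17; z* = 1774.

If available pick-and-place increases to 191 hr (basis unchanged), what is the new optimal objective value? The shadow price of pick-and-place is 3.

1777

Δb = 1, so new z* = 1774 + (3)·(1) = 1774 + 3 = 1777.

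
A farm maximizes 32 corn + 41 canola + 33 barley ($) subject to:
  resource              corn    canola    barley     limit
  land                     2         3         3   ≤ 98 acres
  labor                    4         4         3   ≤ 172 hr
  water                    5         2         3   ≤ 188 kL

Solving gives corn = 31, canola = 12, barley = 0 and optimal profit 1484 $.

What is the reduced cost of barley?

Check each constraint at x*: land 98/98 (tight); labor 172/172 (tight); water 179/188 (slack 9).
Since water is not tight, its dual is 0.
The binding rows give the dual system: 2·y_land + 4·y_labor = 32 and 3·y_land + 4·y_labor = 41.
This yields shadow prices y_land = 9, y_labor = 3.5.
Reduced cost of barley: c₃ − yᵀa₃ = 33 − (9·3 + 3.5·3) = 33 − 37.5 = -4.5.

-4.5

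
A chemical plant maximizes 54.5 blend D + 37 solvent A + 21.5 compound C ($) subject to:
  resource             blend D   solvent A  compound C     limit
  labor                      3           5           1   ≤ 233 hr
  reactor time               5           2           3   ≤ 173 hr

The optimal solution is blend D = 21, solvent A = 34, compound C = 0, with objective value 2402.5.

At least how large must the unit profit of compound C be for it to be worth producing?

Check each constraint at x*: labor 233/233 (tight); reactor time 173/173 (tight).
Dual feasibility on the basic columns requires 3·y_labor + 5·y_reactor time = 54.5, 5·y_labor + 2·y_reactor time = 37.
→ y_labor = 4 and y_reactor time = 8.5.
compound C enters the basis when its profit ≥ yᵀa₃ = 4·1 + 8.5·3 = 29.5.

29.5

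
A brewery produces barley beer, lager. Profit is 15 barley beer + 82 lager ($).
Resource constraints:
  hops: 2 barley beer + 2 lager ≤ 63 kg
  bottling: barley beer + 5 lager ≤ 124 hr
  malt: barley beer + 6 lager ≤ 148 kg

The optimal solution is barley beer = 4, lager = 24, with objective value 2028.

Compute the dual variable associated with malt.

7

At the optimum: hops uses 56 of 63 (slack = 7); bottling uses 124 of 124 (binding); malt uses 148 of 148 (binding).
Since hops is not tight, its dual is 0.
From A_Bᵀ y = c: 1·y_bottling + 1·y_malt = 15; 5·y_bottling + 6·y_malt = 82.
→ y_bottling = 8 and y_malt = 7.
Shadow price of malt = 7.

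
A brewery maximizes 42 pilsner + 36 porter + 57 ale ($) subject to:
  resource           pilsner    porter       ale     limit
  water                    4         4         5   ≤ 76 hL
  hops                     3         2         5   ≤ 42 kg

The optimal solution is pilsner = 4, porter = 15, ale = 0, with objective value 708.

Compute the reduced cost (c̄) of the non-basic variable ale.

-3

Both water and hops are binding at x*.
From A_Bᵀ y = c: 4·y_water + 3·y_hops = 42; 4·y_water + 2·y_hops = 36.
→ y_water = 6 and y_hops = 6.
Reduced cost of ale: c₃ − yᵀa₃ = 57 − (6·5 + 6·5) = 57 − 60 = -3.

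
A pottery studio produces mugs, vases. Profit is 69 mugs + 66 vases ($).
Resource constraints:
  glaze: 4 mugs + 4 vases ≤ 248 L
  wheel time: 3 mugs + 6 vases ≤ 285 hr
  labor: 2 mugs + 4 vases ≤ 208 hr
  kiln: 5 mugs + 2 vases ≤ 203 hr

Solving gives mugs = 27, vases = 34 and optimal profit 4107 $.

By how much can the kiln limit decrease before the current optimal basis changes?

108

Binding constraints: wheel time, kiln. The basis is B = [[3,6],[5,2]] with det -24.
Per unit decrease in kiln, x* moves by d = (-0.25, 0.125).
The basis stays optimal until mugs reaches 0; allowable decrease = 108 hr.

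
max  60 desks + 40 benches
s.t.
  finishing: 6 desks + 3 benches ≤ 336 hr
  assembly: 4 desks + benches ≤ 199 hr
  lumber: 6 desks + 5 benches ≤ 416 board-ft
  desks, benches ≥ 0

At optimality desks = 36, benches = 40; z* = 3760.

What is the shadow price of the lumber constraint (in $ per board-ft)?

5

Binding: finishing and lumber. Non-binding: assembly (15 unused).
Since assembly is not tight, its dual is 0.
The binding rows give the dual system: 6·y_finishing + 6·y_lumber = 60 and 3·y_finishing + 5·y_lumber = 40.
→ y_finishing = 5 and y_lumber = 5.
Shadow price of lumber = 5.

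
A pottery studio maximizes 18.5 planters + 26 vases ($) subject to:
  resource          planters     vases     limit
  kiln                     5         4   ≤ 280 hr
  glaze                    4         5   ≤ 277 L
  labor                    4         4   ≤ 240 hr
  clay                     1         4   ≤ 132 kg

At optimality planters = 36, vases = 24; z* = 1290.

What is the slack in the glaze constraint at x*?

13

glaze used = 4·36 + 5·24 = 264; slack = 277 − 264 = 13.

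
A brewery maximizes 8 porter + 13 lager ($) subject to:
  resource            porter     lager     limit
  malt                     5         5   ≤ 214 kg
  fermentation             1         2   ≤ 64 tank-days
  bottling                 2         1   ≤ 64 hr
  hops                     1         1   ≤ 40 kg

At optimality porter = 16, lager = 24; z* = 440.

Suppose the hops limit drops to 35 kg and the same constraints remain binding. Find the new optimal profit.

Binding: fermentation and hops. Non-binding: malt (14 unused), bottling (8 unused).
Since malt, bottling are not tight, their duals are 0.
Dual feasibility on the basic columns requires 1·y_fermentation + 1·y_hops = 8, 2·y_fermentation + 1·y_hops = 13.
This yields shadow prices y_fermentation = 5, y_hops = 3.
Δz = y_hops·Δb = 3 × (-5) = -15, so new z* = 440 − 15 = 425.

425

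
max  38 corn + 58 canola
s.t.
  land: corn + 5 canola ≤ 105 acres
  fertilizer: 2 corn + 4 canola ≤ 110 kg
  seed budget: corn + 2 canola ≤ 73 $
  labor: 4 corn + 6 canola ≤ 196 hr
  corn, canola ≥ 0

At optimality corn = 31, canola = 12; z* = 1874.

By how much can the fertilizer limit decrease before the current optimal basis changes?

Binding constraints: fertilizer, labor. The basis is B = [[2,4],[4,6]] with det -4.
Per unit decrease in fertilizer, x* moves by d = (1.5, -1).
The basis stays optimal until canola reaches 0; allowable decrease = 12 kg.

12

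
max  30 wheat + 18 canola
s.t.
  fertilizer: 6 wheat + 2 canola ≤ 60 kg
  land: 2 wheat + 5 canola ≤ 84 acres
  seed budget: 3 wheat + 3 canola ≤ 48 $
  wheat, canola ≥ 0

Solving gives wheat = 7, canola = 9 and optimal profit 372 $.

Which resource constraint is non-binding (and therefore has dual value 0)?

land

fertilizer: 60/60 (binding)
land: 59/84 (slack 25)
seed budget: 48/48 (binding)
By complementary slackness, a constraint with positive slack has shadow price 0 → land.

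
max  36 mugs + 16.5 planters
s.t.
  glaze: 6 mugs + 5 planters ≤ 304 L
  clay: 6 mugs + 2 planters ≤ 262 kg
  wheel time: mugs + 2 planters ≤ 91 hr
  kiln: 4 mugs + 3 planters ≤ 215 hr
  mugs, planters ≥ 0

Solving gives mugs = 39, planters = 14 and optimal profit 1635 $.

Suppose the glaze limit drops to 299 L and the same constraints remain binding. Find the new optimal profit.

At the optimum: glaze uses 304 of 304 (binding); clay uses 262 of 262 (binding); wheel time uses 67 of 91 (slack = 24); kiln uses 198 of 215 (slack = 17).
Since wheel time, kiln are not tight, their duals are 0.
From A_Bᵀ y = c: 6·y_glaze + 6·y_clay = 36; 5·y_glaze + 2·y_clay = 16.5.
This yields shadow prices y_glaze = 1.5, y_clay = 4.5.
Δz = y_glaze·Δb = 1.5 × (-5) = -7.5, so new z* = 1635 − 7.5 = 1627.5.

1627.5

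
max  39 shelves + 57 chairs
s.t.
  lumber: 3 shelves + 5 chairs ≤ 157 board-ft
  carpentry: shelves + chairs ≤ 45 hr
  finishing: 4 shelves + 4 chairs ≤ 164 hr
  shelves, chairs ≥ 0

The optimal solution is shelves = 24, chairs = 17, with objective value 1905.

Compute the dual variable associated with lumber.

9

Binding: lumber and finishing. Non-binding: carpentry (4 unused).
By complementary slackness, y = 0 for the non-binding constraint.
The binding rows give the dual system: 3·y_lumber + 4·y_finishing = 39 and 5·y_lumber + 4·y_finishing = 57.
Solving: y_lumber = 9, y_finishing = 3.
Shadow price of lumber = 9.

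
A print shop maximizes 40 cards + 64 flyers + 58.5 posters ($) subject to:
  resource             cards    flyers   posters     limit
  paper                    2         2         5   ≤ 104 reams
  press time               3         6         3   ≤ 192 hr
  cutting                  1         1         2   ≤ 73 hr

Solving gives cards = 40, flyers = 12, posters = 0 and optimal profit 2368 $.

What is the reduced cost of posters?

Binding: paper and press time. Non-binding: cutting (21 unused).
By complementary slackness, y = 0 for the non-binding constraint.
Dual feasibility on the basic columns requires 2·y_paper + 3·y_press time = 40, 2·y_paper + 6·y_press time = 64.
Solving: y_paper = 8, y_press time = 8.
Reduced cost of posters: c₃ − yᵀa₃ = 58.5 − (8·5 + 8·3) = 58.5 − 64 = -5.5.

-5.5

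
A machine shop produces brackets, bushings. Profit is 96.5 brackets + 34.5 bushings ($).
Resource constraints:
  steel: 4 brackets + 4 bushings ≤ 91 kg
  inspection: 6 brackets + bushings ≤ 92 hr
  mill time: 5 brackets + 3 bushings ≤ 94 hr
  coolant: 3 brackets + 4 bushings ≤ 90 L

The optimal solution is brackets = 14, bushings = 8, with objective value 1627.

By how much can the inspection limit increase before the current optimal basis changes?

Binding constraints: inspection, mill time. The basis is B = [[6,1],[5,3]] with det 13.
Per unit increase in inspection, x* moves by d = (0.2308, -0.3846).
The basis stays optimal until bushings reaches 0; allowable increase = 20.8 hr.

20.8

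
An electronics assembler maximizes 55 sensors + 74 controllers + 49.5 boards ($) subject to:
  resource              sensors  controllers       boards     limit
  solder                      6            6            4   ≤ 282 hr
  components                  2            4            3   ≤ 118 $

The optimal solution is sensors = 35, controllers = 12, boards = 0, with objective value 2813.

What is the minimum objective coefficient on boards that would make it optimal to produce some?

52.5

At the optimum: solder uses 282 of 282 (binding); components uses 118 of 118 (binding).
The binding rows give the dual system: 6·y_solder + 2·y_components = 55 and 6·y_solder + 4·y_components = 74.
→ y_solder = 6 and y_components = 9.5.
boards enters the basis when its profit ≥ yᵀa₃ = 6·4 + 9.5·3 = 52.5.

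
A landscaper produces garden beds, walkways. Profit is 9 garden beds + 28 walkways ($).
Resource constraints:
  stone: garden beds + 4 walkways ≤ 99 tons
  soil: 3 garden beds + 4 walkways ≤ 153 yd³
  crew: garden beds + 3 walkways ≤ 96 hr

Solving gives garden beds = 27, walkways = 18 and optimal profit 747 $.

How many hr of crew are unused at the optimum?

crew used = 1·27 + 3·18 = 81; slack = 96 − 81 = 15.

15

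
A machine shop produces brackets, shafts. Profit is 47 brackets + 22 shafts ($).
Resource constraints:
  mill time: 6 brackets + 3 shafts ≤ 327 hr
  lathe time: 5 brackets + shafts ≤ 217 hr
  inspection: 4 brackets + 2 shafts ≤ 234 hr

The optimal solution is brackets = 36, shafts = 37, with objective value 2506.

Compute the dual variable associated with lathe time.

1

At the optimum: mill time uses 327 of 327 (binding); lathe time uses 217 of 217 (binding); inspection uses 218 of 234 (slack = 16).
Since inspection is not tight, its dual is 0.
From A_Bᵀ y = c: 6·y_mill time + 5·y_lathe time = 47; 3·y_mill time + 1·y_lathe time = 22.
This yields shadow prices y_mill time = 7, y_lathe time = 1.
Shadow price of lathe time = 1.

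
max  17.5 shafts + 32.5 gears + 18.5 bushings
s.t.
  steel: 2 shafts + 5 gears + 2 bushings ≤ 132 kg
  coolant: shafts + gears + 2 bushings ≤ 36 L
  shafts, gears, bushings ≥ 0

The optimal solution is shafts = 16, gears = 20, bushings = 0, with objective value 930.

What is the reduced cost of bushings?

Check each constraint at x*: steel 132/132 (tight); coolant 36/36 (tight).
From A_Bᵀ y = c: 2·y_steel + 1·y_coolant = 17.5; 5·y_steel + 1·y_coolant = 32.5.
Solving: y_steel = 5, y_coolant = 7.5.
Reduced cost of bushings: c₃ − yᵀa₃ = 18.5 − (5·2 + 7.5·2) = 18.5 − 25 = -6.5.

-6.5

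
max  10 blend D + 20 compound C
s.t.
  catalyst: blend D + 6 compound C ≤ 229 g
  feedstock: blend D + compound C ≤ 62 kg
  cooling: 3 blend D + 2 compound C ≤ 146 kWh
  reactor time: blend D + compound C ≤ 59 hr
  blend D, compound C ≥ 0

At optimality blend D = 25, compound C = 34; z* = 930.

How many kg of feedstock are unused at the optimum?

feedstock used = 1·25 + 1·34 = 59; slack = 62 − 59 = 3.

3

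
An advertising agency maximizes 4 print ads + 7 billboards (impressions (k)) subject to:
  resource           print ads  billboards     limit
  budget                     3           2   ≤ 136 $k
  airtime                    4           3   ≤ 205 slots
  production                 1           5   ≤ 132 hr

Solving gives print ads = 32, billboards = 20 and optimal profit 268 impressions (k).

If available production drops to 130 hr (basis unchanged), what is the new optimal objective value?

Binding: budget and production. Non-binding: airtime (17 unused).
Since airtime is not tight, its dual is 0.
From A_Bᵀ y = c: 3·y_budget + 1·y_production = 4; 2·y_budget + 5·y_production = 7.
Solving: y_budget = 1, y_production = 1.
Δz = y_production·Δb = 1 × (-2) = -2, so new z* = 268 − 2 = 266.

266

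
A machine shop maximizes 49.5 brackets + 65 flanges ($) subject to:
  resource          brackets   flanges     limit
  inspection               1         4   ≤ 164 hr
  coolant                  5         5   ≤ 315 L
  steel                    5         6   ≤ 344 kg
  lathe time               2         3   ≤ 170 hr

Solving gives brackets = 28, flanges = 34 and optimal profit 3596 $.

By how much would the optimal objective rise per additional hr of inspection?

Binding: inspection and steel. Non-binding: coolant (5 unused), lathe time (12 unused).
Since coolant, lathe time are not tight, their duals are 0.
From A_Bᵀ y = c: 1·y_inspection + 5·y_steel = 49.5; 4·y_inspection + 6·y_steel = 65.
→ y_inspection = 2 and y_steel = 9.5.
Shadow price of inspection = 2.

2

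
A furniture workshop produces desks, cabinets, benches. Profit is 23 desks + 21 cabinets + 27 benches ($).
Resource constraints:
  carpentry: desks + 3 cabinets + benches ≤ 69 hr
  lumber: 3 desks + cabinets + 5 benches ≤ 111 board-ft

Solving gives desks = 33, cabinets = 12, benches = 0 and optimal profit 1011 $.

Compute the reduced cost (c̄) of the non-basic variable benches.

-8

Check each constraint at x*: carpentry 69/69 (tight); lumber 111/111 (tight).
From A_Bᵀ y = c: 1·y_carpentry + 3·y_lumber = 23; 3·y_carpentry + 1·y_lumber = 21.
This yields shadow prices y_carpentry = 5, y_lumber = 6.
Reduced cost of benches: c₃ − yᵀa₃ = 27 − (5·1 + 6·5) = 27 − 35 = -8.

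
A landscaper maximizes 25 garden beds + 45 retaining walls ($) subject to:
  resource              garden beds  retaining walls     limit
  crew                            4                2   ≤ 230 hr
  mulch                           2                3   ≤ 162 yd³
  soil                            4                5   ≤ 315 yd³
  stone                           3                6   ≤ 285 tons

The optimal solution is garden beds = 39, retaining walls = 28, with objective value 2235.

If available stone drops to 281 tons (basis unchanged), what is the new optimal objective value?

At the optimum: crew uses 212 of 230 (slack = 18); mulch uses 162 of 162 (binding); soil uses 296 of 315 (slack = 19); stone uses 285 of 285 (binding).
Since crew, soil are not tight, their duals are 0.
Dual feasibility on the basic columns requires 2·y_mulch + 3·y_stone = 25, 3·y_mulch + 6·y_stone = 45.
→ y_mulch = 5 and y_stone = 5.
Δz = y_stone·Δb = 5 × (-4) = -20, so new z* = 2235 − 20 = 2215.

2215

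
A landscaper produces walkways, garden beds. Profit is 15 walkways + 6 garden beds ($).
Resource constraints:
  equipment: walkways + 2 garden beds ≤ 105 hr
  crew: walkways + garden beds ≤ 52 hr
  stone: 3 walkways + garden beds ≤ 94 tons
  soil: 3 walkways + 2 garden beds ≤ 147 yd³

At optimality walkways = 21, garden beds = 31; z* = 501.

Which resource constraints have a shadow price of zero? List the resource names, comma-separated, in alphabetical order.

equipment, soil

equipment: 83/105 (slack 22)
crew: 52/52 (binding)
stone: 94/94 (binding)
soil: 125/147 (slack 22)
By complementary slackness, a constraint with positive slack has shadow price 0 → equipment, soil.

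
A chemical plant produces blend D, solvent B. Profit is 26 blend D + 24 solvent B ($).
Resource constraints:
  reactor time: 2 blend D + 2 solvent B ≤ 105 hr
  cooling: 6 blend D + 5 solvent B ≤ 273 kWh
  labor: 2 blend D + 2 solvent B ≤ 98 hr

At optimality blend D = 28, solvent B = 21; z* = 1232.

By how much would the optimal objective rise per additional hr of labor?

7

Binding: cooling and labor. Non-binding: reactor time (7 unused).
By complementary slackness, y = 0 for the non-binding constraint.
The binding rows give the dual system: 6·y_cooling + 2·y_labor = 26 and 5·y_cooling + 2·y_labor = 24.
This yields shadow prices y_cooling = 2, y_labor = 7.
Shadow price of labor = 7.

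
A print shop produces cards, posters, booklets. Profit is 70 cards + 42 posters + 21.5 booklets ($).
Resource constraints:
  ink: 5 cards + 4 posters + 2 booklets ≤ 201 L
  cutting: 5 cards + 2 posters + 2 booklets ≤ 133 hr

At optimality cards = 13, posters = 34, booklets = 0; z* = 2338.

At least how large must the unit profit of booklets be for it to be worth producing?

28

Check each constraint at x*: ink 201/201 (tight); cutting 133/133 (tight).
The binding rows give the dual system: 5·y_ink + 5·y_cutting = 70 and 4·y_ink + 2·y_cutting = 42.
→ y_ink = 7 and y_cutting = 7.
booklets enters the basis when its profit ≥ yᵀa₃ = 7·2 + 7·2 = 28.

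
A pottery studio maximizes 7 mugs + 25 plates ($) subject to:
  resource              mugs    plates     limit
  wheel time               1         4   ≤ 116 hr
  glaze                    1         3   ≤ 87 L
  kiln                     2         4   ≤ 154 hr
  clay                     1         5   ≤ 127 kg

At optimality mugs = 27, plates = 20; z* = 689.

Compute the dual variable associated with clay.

2

Binding: glaze and clay. Non-binding: wheel time (9 unused), kiln (20 unused).
Slack constraints have shadow price 0 (complementary slackness).
Dual feasibility on the basic columns requires 1·y_glaze + 1·y_clay = 7, 3·y_glaze + 5·y_clay = 25.
This yields shadow prices y_glaze = 5, y_clay = 2.
Shadow price of clay = 2.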